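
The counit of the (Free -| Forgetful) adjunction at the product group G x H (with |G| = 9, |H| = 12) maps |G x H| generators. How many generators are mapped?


The counit epsilon_K: F(U(K)) -> K of the Free-Forgetful adjunction
maps |K| generators of F(U(K)) into K. For K = G x H (the product group),
|G x H| = |G| * |H|.
Total generators mapped = 9 * 12 = 108.

108


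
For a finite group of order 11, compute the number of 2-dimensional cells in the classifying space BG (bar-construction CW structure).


In the bar-construction CW model of BG, the n-cells are indexed by
n-tuples [g_1|...|g_n] of non-identity elements of G (degenerate
simplices with some g_i = e do not contribute cells), so there are
(|G| - 1)^n n-cells.
For dim = 2 with |G| = 11:
cells = (11 - 1)^2 = 10^2 = 100

100


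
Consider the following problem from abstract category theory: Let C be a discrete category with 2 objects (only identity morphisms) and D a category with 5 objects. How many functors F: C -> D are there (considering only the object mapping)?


A functor from a discrete category C to D is determined by
where each object maps. Each of the 2 objects of C can map
to any of the 5 objects of D independently.
Number of functors = 5^2 = 25

25


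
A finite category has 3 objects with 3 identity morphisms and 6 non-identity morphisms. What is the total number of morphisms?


Each object has an identity morphism, giving 3 identities.
Adding the 6 non-identity morphisms:
Total = 3 + 6 = 9

9


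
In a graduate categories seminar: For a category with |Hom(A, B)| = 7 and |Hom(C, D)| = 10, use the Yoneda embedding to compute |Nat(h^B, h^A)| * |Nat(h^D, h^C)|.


By the Yoneda lemma, Nat(h^B, h^A) is isomorphic to Hom(A, B),
so |Nat(h^B, h^A)| = |Hom(A, B)| and |Nat(h^D, h^C)| = |Hom(C, D)|.
|Hom(A, B)| = 7, |Hom(C, D)| = 10.
|Nat(h^B, h^A) x Nat(h^D, h^C)| = 7 * 10 = 70

70


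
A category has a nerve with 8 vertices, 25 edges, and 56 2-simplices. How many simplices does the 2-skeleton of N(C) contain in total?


The 2-skeleton of the nerve N(C) consists of simplices in dimensions 0, 1, 2:
  |N(C)_0| = 8 (objects)
  |N(C)_1| = 25 (morphisms)
  |N(C)_2| = 56 (composable pairs)
Total = 8 + 25 + 56 = 89

89


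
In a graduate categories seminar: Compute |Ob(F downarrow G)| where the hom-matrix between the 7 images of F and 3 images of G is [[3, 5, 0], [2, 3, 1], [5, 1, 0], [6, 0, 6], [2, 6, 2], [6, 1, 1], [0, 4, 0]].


Objects of (F downarrow G) are triples (a, b, h: F(a)->G(b)).
The count equals the sum of all entries in the hom-matrix.
sum(row 0) = 8
sum(row 1) = 6
sum(row 2) = 6
sum(row 3) = 12
sum(row 4) = 10
sum(row 5) = 8
sum(row 6) = 4
Grand total = 54

54


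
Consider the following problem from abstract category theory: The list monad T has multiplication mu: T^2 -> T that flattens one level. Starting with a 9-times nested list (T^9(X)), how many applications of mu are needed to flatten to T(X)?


Each application of mu: T^2 -> T removes one layer of nesting.
Starting at depth 9 (i.e., T^9(X)), we need to reach T(X).
Number of mu applications = 9 - 1 = 8

8


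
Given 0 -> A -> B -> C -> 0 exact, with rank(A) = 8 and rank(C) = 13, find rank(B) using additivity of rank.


For a short exact sequence 0 -> A -> B -> C -> 0,
rank is additive: rank(B) = rank(A) + rank(C).
rank(B) = 8 + 13 = 21

21


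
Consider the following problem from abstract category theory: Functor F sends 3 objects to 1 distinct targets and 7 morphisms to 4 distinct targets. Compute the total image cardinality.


The image of F consists of distinct objects and distinct morphisms.
|Im(F)| on objects = 1
|Im(F)| on morphisms = 4
Total image cardinality = 1 + 4 = 5

5


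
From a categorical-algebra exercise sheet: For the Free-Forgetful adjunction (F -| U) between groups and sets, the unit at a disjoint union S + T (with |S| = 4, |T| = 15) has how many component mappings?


The unit eta_X: X -> U(F(X)) of the Free-Forgetful adjunction
maps each element of X to a generator of F(X). For X = S + T (disjoint
union in Set), |S + T| = |S| + |T|.
Total mappings = 4 + 15 = 19.

19


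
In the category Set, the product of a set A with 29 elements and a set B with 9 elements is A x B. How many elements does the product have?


In Set, the product A x B is the Cartesian product.
By the universal property, |A x B| = |A| * |B|.
|A x B| = 29 * 9 = 261

261


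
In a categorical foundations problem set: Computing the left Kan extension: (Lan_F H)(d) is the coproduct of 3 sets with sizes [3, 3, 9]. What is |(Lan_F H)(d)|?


Pointwise, the left Kan extension (Lan_F H)(d) is the colimit, indexed
by the comma category (F downarrow d), of H composed with the
projection (F downarrow d) -> C. Here that colimit is given
as a coproduct (disjoint union) of sets, so its cardinality is the
sum of the sizes of the summands.
Coproduct of sets with sizes: 3 + 3 + 9
= 15

15


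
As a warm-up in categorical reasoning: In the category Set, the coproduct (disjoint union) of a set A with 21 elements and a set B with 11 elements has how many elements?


In Set, the coproduct A + B is the disjoint union.
|A + B| = |A| + |B| = 21 + 11 = 32

32


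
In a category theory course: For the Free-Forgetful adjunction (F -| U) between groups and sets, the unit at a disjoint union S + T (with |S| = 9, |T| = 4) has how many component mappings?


The unit eta_X: X -> U(F(X)) of the Free-Forgetful adjunction
maps each element of X to a generator of F(X). For X = S + T (disjoint
union in Set), |S + T| = |S| + |T|.
Total mappings = 9 + 4 = 13.

13


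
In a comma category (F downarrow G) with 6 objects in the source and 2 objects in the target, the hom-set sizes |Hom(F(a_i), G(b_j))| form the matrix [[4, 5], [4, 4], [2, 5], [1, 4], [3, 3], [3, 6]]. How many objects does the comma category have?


Objects of (F downarrow G) are triples (a, b, h: F(a)->G(b)).
The count equals the sum of all entries in the hom-matrix.
sum(row 0) = 9
sum(row 1) = 8
sum(row 2) = 7
sum(row 3) = 5
sum(row 4) = 6
sum(row 5) = 9
Grand total = 44

44


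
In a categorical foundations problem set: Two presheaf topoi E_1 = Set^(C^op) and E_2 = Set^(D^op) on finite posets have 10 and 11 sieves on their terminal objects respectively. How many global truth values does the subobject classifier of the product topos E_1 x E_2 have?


In a product of presheaf topoi E_1 x E_2, the subobject classifier
is Omega = Omega_1 x Omega_2 (componentwise), so
|Omega(top)| = |Omega_1(top_1)| * |Omega_2(top_2)|.
= 10 * 11 = 110.

110


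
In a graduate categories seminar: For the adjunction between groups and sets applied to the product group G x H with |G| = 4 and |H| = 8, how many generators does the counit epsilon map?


The counit epsilon_K: F(U(K)) -> K of the Free-Forgetful adjunction
maps |K| generators of F(U(K)) into K. For K = G x H (the product group),
|G x H| = |G| * |H|.
Total generators mapped = 4 * 8 = 32.

32


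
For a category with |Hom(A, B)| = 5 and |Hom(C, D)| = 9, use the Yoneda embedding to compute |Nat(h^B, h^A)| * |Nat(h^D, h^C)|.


By the Yoneda lemma, Nat(h^B, h^A) is isomorphic to Hom(A, B),
so |Nat(h^B, h^A)| = |Hom(A, B)| and |Nat(h^D, h^C)| = |Hom(C, D)|.
|Hom(A, B)| = 5, |Hom(C, D)| = 9.
|Nat(h^B, h^A) x Nat(h^D, h^C)| = 5 * 9 = 45

45


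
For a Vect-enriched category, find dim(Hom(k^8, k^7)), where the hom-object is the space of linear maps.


In Vect-enriched categories, Hom(k^n, k^m) is the space of m x n matrices.
dim(Hom(k^8, k^7)) = 7 * 8 = 56

56


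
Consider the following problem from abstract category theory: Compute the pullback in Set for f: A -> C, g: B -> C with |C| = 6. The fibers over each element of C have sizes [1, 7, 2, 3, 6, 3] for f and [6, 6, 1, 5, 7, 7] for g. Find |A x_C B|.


The pullback A x_C B consists of pairs (a, b) with f(a) = g(b).
For each element c in C, the fiber product has |f^-1(c)| * |g^-1(c)| elements.
Summing over C: 1 * 6 + 7 * 6 + 2 * 1 + 3 * 5 + 6 * 7 + 3 * 7
= 6 + 42 + 2 + 15 + 42 + 21 = 128

128


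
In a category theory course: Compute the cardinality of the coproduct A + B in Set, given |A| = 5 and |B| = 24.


In Set, the coproduct A + B is the disjoint union.
|A + B| = |A| + |B| = 5 + 24 = 29

29


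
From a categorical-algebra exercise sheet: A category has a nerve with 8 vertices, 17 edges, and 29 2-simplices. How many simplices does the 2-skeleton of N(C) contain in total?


The 2-skeleton of the nerve N(C) consists of simplices in dimensions 0, 1, 2:
  |N(C)_0| = 8 (objects)
  |N(C)_1| = 17 (morphisms)
  |N(C)_2| = 29 (composable pairs)
Total = 8 + 17 + 29 = 54

54


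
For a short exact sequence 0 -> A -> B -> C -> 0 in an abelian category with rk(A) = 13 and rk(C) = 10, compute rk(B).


For a short exact sequence 0 -> A -> B -> C -> 0,
rank is additive: rank(B) = rank(A) + rank(C).
rank(B) = 13 + 10 = 23

23


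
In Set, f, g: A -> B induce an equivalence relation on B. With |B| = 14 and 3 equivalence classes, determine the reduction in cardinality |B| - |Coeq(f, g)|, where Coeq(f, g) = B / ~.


The coequalizer Coeq(f, g) = B / ~ has one element per equivalence class.
|B| = 14, |Coeq(f, g)| = 3.
|B| - |Coeq(f, g)| = 14 - 3 = 11.

11


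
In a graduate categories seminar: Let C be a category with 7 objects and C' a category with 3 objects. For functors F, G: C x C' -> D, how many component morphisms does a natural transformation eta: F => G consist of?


A natural transformation eta: F => G assigns one component morphism per
object of the domain category.
The domain is the product category C x C', so
|Ob(C x C')| = |Ob(C)| * |Ob(C')| = 7 * 3 = 21.
Therefore eta has 21 component morphisms.

21


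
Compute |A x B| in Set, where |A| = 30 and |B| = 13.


In Set, the product A x B is the Cartesian product.
By the universal property, |A x B| = |A| * |B|.
|A x B| = 30 * 13 = 390

390


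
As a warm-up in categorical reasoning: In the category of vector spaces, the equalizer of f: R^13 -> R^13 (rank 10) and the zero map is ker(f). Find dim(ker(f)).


The equalizer of f and the zero map is ker(f).
By the rank-nullity theorem: dim(ker(f)) = dim(domain) - rank(f).
dim(ker(f)) = 13 - 10 = 3

3


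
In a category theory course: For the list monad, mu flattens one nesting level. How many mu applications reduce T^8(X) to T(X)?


Each application of mu: T^2 -> T removes one layer of nesting.
Starting at depth 8 (i.e., T^8(X)), we need to reach T(X).
Number of mu applications = 8 - 1 = 7

7


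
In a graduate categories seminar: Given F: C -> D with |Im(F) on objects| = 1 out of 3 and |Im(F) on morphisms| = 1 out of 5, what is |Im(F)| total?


The image of F consists of distinct objects and distinct morphisms.
|Im(F)| on objects = 1
|Im(F)| on morphisms = 1
Total image cardinality = 1 + 1 = 2

2


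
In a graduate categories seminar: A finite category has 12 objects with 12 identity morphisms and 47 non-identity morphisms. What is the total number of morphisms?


Each object has an identity morphism, giving 12 identities.
Adding the 47 non-identity morphisms:
Total = 12 + 47 = 59

59


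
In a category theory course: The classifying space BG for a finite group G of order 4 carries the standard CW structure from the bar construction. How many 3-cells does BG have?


In the bar-construction CW model of BG, the n-cells are indexed by
n-tuples [g_1|...|g_n] of non-identity elements of G (degenerate
simplices with some g_i = e do not contribute cells), so there are
(|G| - 1)^n n-cells.
For dim = 3 with |G| = 4:
cells = (4 - 1)^3 = 3^3 = 27

27


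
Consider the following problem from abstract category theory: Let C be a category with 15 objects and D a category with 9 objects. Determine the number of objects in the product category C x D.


The product category C x D has objects that are pairs (c, d).
Number of pairs = |Ob(C)| * |Ob(D)| = 15 * 9 = 135

135


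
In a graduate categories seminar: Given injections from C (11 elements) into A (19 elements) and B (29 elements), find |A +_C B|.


The pushout A +_C B identifies the images of C in A and B.
|A +_C B| = |A| + |B| - |C| (for injections).
= 19 + 29 - 11 = 37

37


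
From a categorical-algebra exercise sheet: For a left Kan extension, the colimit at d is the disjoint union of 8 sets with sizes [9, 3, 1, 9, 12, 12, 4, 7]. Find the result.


Pointwise, the left Kan extension (Lan_F H)(d) is the colimit, indexed
by the comma category (F downarrow d), of H composed with the
projection (F downarrow d) -> C. Here that colimit is given
as a coproduct (disjoint union) of sets, so its cardinality is the
sum of the sizes of the summands.
Coproduct of sets with sizes: 9 + 3 + 1 + 9 + 12 + 12 + 4 + 7
= 57

57


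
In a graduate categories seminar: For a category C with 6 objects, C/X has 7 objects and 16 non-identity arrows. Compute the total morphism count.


In the slice category C/X, objects are morphisms to X.
Identity morphisms: 7 (one per object of C/X).
Non-identity morphisms: 16.
Total = 7 + 16 = 23

23


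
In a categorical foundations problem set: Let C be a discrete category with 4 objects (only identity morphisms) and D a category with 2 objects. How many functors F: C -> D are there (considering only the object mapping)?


A functor from a discrete category C to D is determined by
where each object maps. Each of the 4 objects of C can map
to any of the 2 objects of D independently.
Number of functors = 2^4 = 16

16


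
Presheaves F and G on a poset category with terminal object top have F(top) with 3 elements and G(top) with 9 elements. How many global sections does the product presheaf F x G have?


Global sections of a presheaf on a poset with terminal top satisfy
Gamma(H) ~ H(top). Presheaves admit pointwise products, so
(F x G)(top) = F(top) x G(top) (Cartesian product).
|Gamma(F x G)| = |F(top)| * |G(top)| = 3 * 9 = 27.

27


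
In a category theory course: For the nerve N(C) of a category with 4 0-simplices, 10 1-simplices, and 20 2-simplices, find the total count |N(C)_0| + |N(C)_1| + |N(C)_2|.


The 2-skeleton of the nerve N(C) consists of simplices in dimensions 0, 1, 2:
  |N(C)_0| = 4 (objects)
  |N(C)_1| = 10 (morphisms)
  |N(C)_2| = 20 (composable pairs)
Total = 4 + 10 + 20 = 34

34


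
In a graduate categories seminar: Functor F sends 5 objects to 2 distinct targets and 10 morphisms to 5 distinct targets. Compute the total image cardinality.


The image of F consists of distinct objects and distinct morphisms.
|Im(F)| on objects = 2
|Im(F)| on morphisms = 5
Total image cardinality = 2 + 5 = 7

7


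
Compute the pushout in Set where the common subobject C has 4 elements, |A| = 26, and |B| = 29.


The pushout A +_C B identifies the images of C in A and B.
|A +_C B| = |A| + |B| - |C| (for injections).
= 26 + 29 - 4 = 51

51


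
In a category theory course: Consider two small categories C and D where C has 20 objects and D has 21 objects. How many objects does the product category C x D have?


The product category C x D has objects that are pairs (c, d).
Number of pairs = |Ob(C)| * |Ob(D)| = 20 * 21 = 420

420


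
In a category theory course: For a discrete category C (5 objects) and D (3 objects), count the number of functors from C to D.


A functor from a discrete category C to D is determined by
where each object maps. Each of the 5 objects of C can map
to any of the 3 objects of D independently.
Number of functors = 3^5 = 243

243


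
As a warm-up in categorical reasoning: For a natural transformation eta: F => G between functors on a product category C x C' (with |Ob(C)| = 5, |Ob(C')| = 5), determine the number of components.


A natural transformation eta: F => G assigns one component morphism per
object of the domain category.
The domain is the product category C x C', so
|Ob(C x C')| = |Ob(C)| * |Ob(C')| = 5 * 5 = 25.
Therefore eta has 25 component morphisms.

25


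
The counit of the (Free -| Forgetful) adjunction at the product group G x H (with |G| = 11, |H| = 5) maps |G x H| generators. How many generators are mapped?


The counit epsilon_K: F(U(K)) -> K of the Free-Forgetful adjunction
maps |K| generators of F(U(K)) into K. For K = G x H (the product group),
|G x H| = |G| * |H|.
Total generators mapped = 11 * 5 = 55.

55


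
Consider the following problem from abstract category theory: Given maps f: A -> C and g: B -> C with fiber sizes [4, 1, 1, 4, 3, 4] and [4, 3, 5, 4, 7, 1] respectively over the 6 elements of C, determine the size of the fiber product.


The pullback A x_C B consists of pairs (a, b) with f(a) = g(b).
For each element c in C, the fiber product has |f^-1(c)| * |g^-1(c)| elements.
Summing over C: 4 * 4 + 1 * 3 + 1 * 5 + 4 * 4 + 3 * 7 + 4 * 1
= 16 + 3 + 5 + 16 + 21 + 4 = 65

65


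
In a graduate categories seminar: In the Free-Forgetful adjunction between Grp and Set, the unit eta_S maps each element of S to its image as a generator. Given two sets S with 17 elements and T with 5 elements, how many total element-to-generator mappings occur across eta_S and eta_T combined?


The unit eta_X: X -> U(F(X)) of the Free-Forgetful adjunction
maps each element of X to a generator of F(X). For X = S + T (disjoint
union in Set), |S + T| = |S| + |T|.
Total mappings = 17 + 5 = 22.

22


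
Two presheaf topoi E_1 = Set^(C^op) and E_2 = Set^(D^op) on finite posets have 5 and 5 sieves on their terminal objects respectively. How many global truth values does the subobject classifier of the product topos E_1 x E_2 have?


In a product of presheaf topoi E_1 x E_2, the subobject classifier
is Omega = Omega_1 x Omega_2 (componentwise), so
|Omega(top)| = |Omega_1(top_1)| * |Omega_2(top_2)|.
= 5 * 5 = 25.

25


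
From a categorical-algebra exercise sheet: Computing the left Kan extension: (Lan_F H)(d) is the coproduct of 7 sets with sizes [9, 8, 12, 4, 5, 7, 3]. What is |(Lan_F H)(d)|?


Pointwise, the left Kan extension (Lan_F H)(d) is the colimit, indexed
by the comma category (F downarrow d), of H composed with the
projection (F downarrow d) -> C. Here that colimit is given
as a coproduct (disjoint union) of sets, so its cardinality is the
sum of the sizes of the summands.
Coproduct of sets with sizes: 9 + 8 + 12 + 4 + 5 + 7 + 3
= 48

48


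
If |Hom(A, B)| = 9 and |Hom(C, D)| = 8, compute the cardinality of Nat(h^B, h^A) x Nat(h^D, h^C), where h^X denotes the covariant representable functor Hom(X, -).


By the Yoneda lemma, Nat(h^B, h^A) is isomorphic to Hom(A, B),
so |Nat(h^B, h^A)| = |Hom(A, B)| and |Nat(h^D, h^C)| = |Hom(C, D)|.
|Hom(A, B)| = 9, |Hom(C, D)| = 8.
|Nat(h^B, h^A) x Nat(h^D, h^C)| = 9 * 8 = 72

72


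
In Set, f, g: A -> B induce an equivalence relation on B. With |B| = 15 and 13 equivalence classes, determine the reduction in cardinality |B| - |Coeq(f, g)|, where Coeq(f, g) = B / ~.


The coequalizer Coeq(f, g) = B / ~ has one element per equivalence class.
|B| = 15, |Coeq(f, g)| = 13.
|B| - |Coeq(f, g)| = 15 - 13 = 2.

2


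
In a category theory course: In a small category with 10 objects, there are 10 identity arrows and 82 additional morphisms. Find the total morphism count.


Each object has an identity morphism, giving 10 identities.
Adding the 82 non-identity morphisms:
Total = 10 + 82 = 92

92


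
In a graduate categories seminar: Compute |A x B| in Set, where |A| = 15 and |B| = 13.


In Set, the product A x B is the Cartesian product.
By the universal property, |A x B| = |A| * |B|.
|A x B| = 15 * 13 = 195

195


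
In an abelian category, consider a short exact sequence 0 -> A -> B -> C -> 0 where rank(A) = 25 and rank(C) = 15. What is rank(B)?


For a short exact sequence 0 -> A -> B -> C -> 0,
rank is additive: rank(B) = rank(A) + rank(C).
rank(B) = 25 + 15 = 40

40


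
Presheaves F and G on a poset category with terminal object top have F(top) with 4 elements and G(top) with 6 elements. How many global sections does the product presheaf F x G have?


Global sections of a presheaf on a poset with terminal top satisfy
Gamma(H) ~ H(top). Presheaves admit pointwise products, so
(F x G)(top) = F(top) x G(top) (Cartesian product).
|Gamma(F x G)| = |F(top)| * |G(top)| = 4 * 6 = 24.

24


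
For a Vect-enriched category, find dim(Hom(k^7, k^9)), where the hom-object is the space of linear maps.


In Vect-enriched categories, Hom(k^n, k^m) is the space of m x n matrices.
dim(Hom(k^7, k^9)) = 9 * 7 = 63

63


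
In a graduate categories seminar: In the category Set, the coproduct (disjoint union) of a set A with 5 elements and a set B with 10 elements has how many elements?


In Set, the coproduct A + B is the disjoint union.
|A + B| = |A| + |B| = 5 + 10 = 15

15


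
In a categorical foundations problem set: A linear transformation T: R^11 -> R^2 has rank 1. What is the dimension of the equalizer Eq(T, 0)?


The equalizer of f and the zero map is ker(f).
By the rank-nullity theorem: dim(ker(f)) = dim(domain) - rank(f).
dim(ker(f)) = 11 - 1 = 10

10


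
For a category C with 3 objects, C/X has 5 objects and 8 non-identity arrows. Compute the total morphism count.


In the slice category C/X, objects are morphisms to X.
Identity morphisms: 5 (one per object of C/X).
Non-identity morphisms: 8.
Total = 5 + 8 = 13

13


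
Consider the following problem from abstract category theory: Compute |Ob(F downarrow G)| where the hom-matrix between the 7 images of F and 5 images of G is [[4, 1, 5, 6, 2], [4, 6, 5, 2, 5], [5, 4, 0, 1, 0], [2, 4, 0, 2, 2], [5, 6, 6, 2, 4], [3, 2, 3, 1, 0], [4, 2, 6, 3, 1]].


Objects of (F downarrow G) are triples (a, b, h: F(a)->G(b)).
The count equals the sum of all entries in the hom-matrix.
sum(row 0) = 18
sum(row 1) = 22
sum(row 2) = 10
sum(row 3) = 10
sum(row 4) = 23
sum(row 5) = 9
sum(row 6) = 16
Grand total = 108

108


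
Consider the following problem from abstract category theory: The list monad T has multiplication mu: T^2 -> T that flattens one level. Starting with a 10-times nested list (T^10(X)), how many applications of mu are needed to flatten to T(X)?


Each application of mu: T^2 -> T removes one layer of nesting.
Starting at depth 10 (i.e., T^10(X)), we need to reach T(X).
Number of mu applications = 10 - 1 = 9

9


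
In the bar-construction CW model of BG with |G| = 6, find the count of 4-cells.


In the bar-construction CW model of BG, the n-cells are indexed by
n-tuples [g_1|...|g_n] of non-identity elements of G (degenerate
simplices with some g_i = e do not contribute cells), so there are
(|G| - 1)^n n-cells.
For dim = 4 with |G| = 6:
cells = (6 - 1)^4 = 5^4 = 625

625


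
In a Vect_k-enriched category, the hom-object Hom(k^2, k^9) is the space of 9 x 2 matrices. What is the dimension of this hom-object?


In Vect-enriched categories, Hom(k^n, k^m) is the space of m x n matrices.
dim(Hom(k^2, k^9)) = 9 * 2 = 18

18


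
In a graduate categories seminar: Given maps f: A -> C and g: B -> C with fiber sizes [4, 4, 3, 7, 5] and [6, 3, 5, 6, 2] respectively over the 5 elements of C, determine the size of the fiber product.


The pullback A x_C B consists of pairs (a, b) with f(a) = g(b).
For each element c in C, the fiber product has |f^-1(c)| * |g^-1(c)| elements.
Summing over C: 4 * 6 + 4 * 3 + 3 * 5 + 7 * 6 + 5 * 2
= 24 + 12 + 15 + 42 + 10 = 103

103


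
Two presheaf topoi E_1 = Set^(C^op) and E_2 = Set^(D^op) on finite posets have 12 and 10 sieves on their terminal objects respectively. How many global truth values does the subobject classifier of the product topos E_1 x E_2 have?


In a product of presheaf topoi E_1 x E_2, the subobject classifier
is Omega = Omega_1 x Omega_2 (componentwise), so
|Omega(top)| = |Omega_1(top_1)| * |Omega_2(top_2)|.
= 12 * 10 = 120.

120


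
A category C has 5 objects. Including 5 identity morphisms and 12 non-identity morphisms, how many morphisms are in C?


Each object has an identity morphism, giving 5 identities.
Adding the 12 non-identity morphisms:
Total = 5 + 12 = 17

17


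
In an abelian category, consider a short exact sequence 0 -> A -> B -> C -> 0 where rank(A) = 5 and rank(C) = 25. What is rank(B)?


For a short exact sequence 0 -> A -> B -> C -> 0,
rank is additive: rank(B) = rank(A) + rank(C).
rank(B) = 5 + 25 = 30

30


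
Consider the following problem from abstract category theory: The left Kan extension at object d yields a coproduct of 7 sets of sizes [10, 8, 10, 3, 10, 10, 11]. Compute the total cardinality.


Pointwise, the left Kan extension (Lan_F H)(d) is the colimit, indexed
by the comma category (F downarrow d), of H composed with the
projection (F downarrow d) -> C. Here that colimit is given
as a coproduct (disjoint union) of sets, so its cardinality is the
sum of the sizes of the summands.
Coproduct of sets with sizes: 10 + 8 + 10 + 3 + 10 + 10 + 11
= 62

62


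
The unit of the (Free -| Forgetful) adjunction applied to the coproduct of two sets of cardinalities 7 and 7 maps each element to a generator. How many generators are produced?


The unit eta_X: X -> U(F(X)) of the Free-Forgetful adjunction
maps each element of X to a generator of F(X). For X = S + T (disjoint
union in Set), |S + T| = |S| + |T|.
Total mappings = 7 + 7 = 14.

14


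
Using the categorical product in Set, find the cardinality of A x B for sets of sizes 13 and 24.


In Set, the product A x B is the Cartesian product.
By the universal property, |A x B| = |A| * |B|.
|A x B| = 13 * 24 = 312

312


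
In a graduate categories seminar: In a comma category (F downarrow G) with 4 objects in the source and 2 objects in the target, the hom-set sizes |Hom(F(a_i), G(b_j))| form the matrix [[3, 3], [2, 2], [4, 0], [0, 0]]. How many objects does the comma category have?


Objects of (F downarrow G) are triples (a, b, h: F(a)->G(b)).
The count equals the sum of all entries in the hom-matrix.
sum(row 0) = 6
sum(row 1) = 4
sum(row 2) = 4
sum(row 3) = 0
Grand total = 14

14


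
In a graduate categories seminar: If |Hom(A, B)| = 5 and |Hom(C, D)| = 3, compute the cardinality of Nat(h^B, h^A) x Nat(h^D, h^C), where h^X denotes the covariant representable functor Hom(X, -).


By the Yoneda lemma, Nat(h^B, h^A) is isomorphic to Hom(A, B),
so |Nat(h^B, h^A)| = |Hom(A, B)| and |Nat(h^D, h^C)| = |Hom(C, D)|.
|Hom(A, B)| = 5, |Hom(C, D)| = 3.
|Nat(h^B, h^A) x Nat(h^D, h^C)| = 5 * 3 = 15

15


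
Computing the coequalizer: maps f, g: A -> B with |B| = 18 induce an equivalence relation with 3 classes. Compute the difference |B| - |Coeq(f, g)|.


The coequalizer Coeq(f, g) = B / ~ has one element per equivalence class.
|B| = 18, |Coeq(f, g)| = 3.
|B| - |Coeq(f, g)| = 18 - 3 = 15.

15


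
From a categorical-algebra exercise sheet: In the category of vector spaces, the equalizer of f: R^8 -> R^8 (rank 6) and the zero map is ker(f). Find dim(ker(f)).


The equalizer of f and the zero map is ker(f).
By the rank-nullity theorem: dim(ker(f)) = dim(domain) - rank(f).
dim(ker(f)) = 8 - 6 = 2

2


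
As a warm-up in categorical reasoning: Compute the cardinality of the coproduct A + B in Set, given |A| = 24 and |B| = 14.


In Set, the coproduct A + B is the disjoint union.
|A + B| = |A| + |B| = 24 + 14 = 38

38


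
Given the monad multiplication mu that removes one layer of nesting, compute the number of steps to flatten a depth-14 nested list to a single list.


Each application of mu: T^2 -> T removes one layer of nesting.
Starting at depth 14 (i.e., T^14(X)), we need to reach T(X).
Number of mu applications = 14 - 1 = 13

13


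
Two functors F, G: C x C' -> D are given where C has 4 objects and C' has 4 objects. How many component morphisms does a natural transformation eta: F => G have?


A natural transformation eta: F => G assigns one component morphism per
object of the domain category.
The domain is the product category C x C', so
|Ob(C x C')| = |Ob(C)| * |Ob(C')| = 4 * 4 = 16.
Therefore eta has 16 component morphisms.

16


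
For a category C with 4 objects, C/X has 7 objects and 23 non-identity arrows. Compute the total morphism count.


In the slice category C/X, objects are morphisms to X.
Identity morphisms: 7 (one per object of C/X).
Non-identity morphisms: 23.
Total = 7 + 23 = 30

30


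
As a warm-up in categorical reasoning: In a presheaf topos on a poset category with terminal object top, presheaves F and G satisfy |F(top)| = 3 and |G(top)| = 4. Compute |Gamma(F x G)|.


Global sections of a presheaf on a poset with terminal top satisfy
Gamma(H) ~ H(top). Presheaves admit pointwise products, so
(F x G)(top) = F(top) x G(top) (Cartesian product).
|Gamma(F x G)| = |F(top)| * |G(top)| = 3 * 4 = 12.

12


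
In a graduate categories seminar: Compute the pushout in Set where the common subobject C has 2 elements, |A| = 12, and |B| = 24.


The pushout A +_C B identifies the images of C in A and B.
|A +_C B| = |A| + |B| - |C| (for injections).
= 12 + 24 - 2 = 34

34


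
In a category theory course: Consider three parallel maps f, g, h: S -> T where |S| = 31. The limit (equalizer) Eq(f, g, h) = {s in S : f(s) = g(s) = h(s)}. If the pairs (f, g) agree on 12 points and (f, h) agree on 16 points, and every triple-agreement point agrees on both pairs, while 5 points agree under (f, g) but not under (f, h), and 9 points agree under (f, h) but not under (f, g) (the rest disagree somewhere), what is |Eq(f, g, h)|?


Eq(f, g, h) is the triple-agreement set: points in S where all three
maps take the same value. Using inclusion-exclusion on the pairwise data:
Pair (f, g) agrees on 12 points; pair (f, h) on 16 points.
Points agreeing under (f, g) but not (f, h) = 5; under (f, h) but not (f, g) = 9.
Triple-agreement = agreement-in-(f, g) minus points that agree under (f, g) but not (f, h):
|Eq(f, g, h)| = 12 - 5 = 7
(cross-check via (f, h): 16 - 9 = 7.)

7


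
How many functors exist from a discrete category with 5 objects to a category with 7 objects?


A functor from a discrete category C to D is determined by
where each object maps. Each of the 5 objects of C can map
to any of the 7 objects of D independently.
Number of functors = 7^5 = 16807

16807


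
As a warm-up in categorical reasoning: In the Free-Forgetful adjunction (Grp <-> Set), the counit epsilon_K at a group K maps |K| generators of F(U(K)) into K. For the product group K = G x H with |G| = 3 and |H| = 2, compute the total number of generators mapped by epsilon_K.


The counit epsilon_K: F(U(K)) -> K of the Free-Forgetful adjunction
maps |K| generators of F(U(K)) into K. For K = G x H (the product group),
|G x H| = |G| * |H|.
Total generators mapped = 3 * 2 = 6.

6


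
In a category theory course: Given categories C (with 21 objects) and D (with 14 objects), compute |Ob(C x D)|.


The product category C x D has objects that are pairs (c, d).
Number of pairs = |Ob(C)| * |Ob(D)| = 21 * 14 = 294

294


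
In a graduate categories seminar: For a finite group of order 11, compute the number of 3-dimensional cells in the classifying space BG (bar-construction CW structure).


In the bar-construction CW model of BG, the n-cells are indexed by
n-tuples [g_1|...|g_n] of non-identity elements of G (degenerate
simplices with some g_i = e do not contribute cells), so there are
(|G| - 1)^n n-cells.
For dim = 3 with |G| = 11:
cells = (11 - 1)^3 = 10^3 = 1000

1000


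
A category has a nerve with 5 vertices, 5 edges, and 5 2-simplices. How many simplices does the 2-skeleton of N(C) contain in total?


The 2-skeleton of the nerve N(C) consists of simplices in dimensions 0, 1, 2:
  |N(C)_0| = 5 (objects)
  |N(C)_1| = 5 (morphisms)
  |N(C)_2| = 5 (composable pairs)
Total = 5 + 5 + 5 = 15

15


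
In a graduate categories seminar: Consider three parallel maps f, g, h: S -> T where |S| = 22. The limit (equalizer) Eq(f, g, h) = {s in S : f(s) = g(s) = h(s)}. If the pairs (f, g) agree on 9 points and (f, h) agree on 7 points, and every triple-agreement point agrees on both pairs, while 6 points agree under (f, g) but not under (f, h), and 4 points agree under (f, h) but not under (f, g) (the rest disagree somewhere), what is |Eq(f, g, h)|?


Eq(f, g, h) is the triple-agreement set: points in S where all three
maps take the same value. Using inclusion-exclusion on the pairwise data:
Pair (f, g) agrees on 9 points; pair (f, h) on 7 points.
Points agreeing under (f, g) but not (f, h) = 6; under (f, h) but not (f, g) = 4.
Triple-agreement = agreement-in-(f, g) minus points that agree under (f, g) but not (f, h):
|Eq(f, g, h)| = 9 - 6 = 3
(cross-check via (f, h): 7 - 4 = 3.)

3


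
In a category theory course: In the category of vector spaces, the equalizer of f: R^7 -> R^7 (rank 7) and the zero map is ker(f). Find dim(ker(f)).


The equalizer of f and the zero map is ker(f).
By the rank-nullity theorem: dim(ker(f)) = dim(domain) - rank(f).
dim(ker(f)) = 7 - 7 = 0

0


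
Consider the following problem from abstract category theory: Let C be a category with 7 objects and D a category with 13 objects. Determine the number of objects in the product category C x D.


The product category C x D has objects that are pairs (c, d).
Number of pairs = |Ob(C)| * |Ob(D)| = 7 * 13 = 91

91


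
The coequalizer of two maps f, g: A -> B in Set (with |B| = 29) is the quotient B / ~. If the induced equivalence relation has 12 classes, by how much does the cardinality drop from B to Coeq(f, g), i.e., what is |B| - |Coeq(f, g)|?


The coequalizer Coeq(f, g) = B / ~ has one element per equivalence class.
|B| = 29, |Coeq(f, g)| = 12.
|B| - |Coeq(f, g)| = 29 - 12 = 17.

17


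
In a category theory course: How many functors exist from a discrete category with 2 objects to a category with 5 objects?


A functor from a discrete category C to D is determined by
where each object maps. Each of the 2 objects of C can map
to any of the 5 objects of D independently.
Number of functors = 5^2 = 25

25


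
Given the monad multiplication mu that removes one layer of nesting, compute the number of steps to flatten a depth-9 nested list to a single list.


Each application of mu: T^2 -> T removes one layer of nesting.
Starting at depth 9 (i.e., T^9(X)), we need to reach T(X).
Number of mu applications = 9 - 1 = 8

8


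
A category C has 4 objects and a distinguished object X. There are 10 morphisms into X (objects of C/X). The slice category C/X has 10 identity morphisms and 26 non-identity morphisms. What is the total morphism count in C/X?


In the slice category C/X, objects are morphisms to X.
Identity morphisms: 10 (one per object of C/X).
Non-identity morphisms: 26.
Total = 10 + 26 = 36

36


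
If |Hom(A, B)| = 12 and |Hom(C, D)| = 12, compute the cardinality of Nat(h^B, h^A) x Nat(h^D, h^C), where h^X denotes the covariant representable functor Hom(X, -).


By the Yoneda lemma, Nat(h^B, h^A) is isomorphic to Hom(A, B),
so |Nat(h^B, h^A)| = |Hom(A, B)| and |Nat(h^D, h^C)| = |Hom(C, D)|.
|Hom(A, B)| = 12, |Hom(C, D)| = 12.
|Nat(h^B, h^A) x Nat(h^D, h^C)| = 12 * 12 = 144

144


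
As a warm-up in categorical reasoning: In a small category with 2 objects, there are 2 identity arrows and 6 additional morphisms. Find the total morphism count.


Each object has an identity morphism, giving 2 identities.
Adding the 6 non-identity morphisms:
Total = 2 + 6 = 8

8


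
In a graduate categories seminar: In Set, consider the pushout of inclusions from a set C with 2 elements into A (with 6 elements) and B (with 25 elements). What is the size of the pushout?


The pushout A +_C B identifies the images of C in A and B.
|A +_C B| = |A| + |B| - |C| (for injections).
= 6 + 25 - 2 = 29

29


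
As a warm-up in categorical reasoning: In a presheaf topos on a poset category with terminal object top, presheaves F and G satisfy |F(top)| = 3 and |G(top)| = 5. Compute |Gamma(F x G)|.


Global sections of a presheaf on a poset with terminal top satisfy
Gamma(H) ~ H(top). Presheaves admit pointwise products, so
(F x G)(top) = F(top) x G(top) (Cartesian product).
|Gamma(F x G)| = |F(top)| * |G(top)| = 3 * 5 = 15.

15


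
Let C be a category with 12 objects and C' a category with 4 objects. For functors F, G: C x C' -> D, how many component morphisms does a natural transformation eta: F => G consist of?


A natural transformation eta: F => G assigns one component morphism per
object of the domain category.
The domain is the product category C x C', so
|Ob(C x C')| = |Ob(C)| * |Ob(C')| = 12 * 4 = 48.
Therefore eta has 48 component morphisms.

48


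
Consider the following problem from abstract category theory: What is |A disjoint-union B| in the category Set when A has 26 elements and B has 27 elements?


In Set, the coproduct A + B is the disjoint union.
|A + B| = |A| + |B| = 26 + 27 = 53

53


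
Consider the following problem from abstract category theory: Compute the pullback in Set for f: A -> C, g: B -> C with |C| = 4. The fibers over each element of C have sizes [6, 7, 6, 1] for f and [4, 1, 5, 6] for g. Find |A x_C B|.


The pullback A x_C B consists of pairs (a, b) with f(a) = g(b).
For each element c in C, the fiber product has |f^-1(c)| * |g^-1(c)| elements.
Summing over C: 6 * 4 + 7 * 1 + 6 * 5 + 1 * 6
= 24 + 7 + 30 + 6 = 67

67


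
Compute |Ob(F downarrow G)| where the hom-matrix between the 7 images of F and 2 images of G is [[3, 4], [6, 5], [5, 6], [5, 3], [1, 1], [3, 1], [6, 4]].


Objects of (F downarrow G) are triples (a, b, h: F(a)->G(b)).
The count equals the sum of all entries in the hom-matrix.
sum(row 0) = 7
sum(row 1) = 11
sum(row 2) = 11
sum(row 3) = 8
sum(row 4) = 2
sum(row 5) = 4
sum(row 6) = 10
Grand total = 53

53


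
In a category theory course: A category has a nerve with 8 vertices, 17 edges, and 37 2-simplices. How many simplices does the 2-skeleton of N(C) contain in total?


The 2-skeleton of the nerve N(C) consists of simplices in dimensions 0, 1, 2:
  |N(C)_0| = 8 (objects)
  |N(C)_1| = 17 (morphisms)
  |N(C)_2| = 37 (composable pairs)
Total = 8 + 17 + 37 = 62

62


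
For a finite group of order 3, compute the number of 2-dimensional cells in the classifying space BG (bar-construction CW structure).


In the bar-construction CW model of BG, the n-cells are indexed by
n-tuples [g_1|...|g_n] of non-identity elements of G (degenerate
simplices with some g_i = e do not contribute cells), so there are
(|G| - 1)^n n-cells.
For dim = 2 with |G| = 3:
cells = (3 - 1)^2 = 2^2 = 4

4


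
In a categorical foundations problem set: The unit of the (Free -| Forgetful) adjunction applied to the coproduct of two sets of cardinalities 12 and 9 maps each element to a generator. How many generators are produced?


The unit eta_X: X -> U(F(X)) of the Free-Forgetful adjunction
maps each element of X to a generator of F(X). For X = S + T (disjoint
union in Set), |S + T| = |S| + |T|.
Total mappings = 12 + 9 = 21.

21


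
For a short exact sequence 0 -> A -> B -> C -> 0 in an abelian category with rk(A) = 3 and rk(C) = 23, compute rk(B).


For a short exact sequence 0 -> A -> B -> C -> 0,
rank is additive: rank(B) = rank(A) + rank(C).
rank(B) = 3 + 23 = 26

26


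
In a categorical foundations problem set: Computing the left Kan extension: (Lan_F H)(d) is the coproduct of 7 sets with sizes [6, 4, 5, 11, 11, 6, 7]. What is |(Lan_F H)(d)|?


Pointwise, the left Kan extension (Lan_F H)(d) is the colimit, indexed
by the comma category (F downarrow d), of H composed with the
projection (F downarrow d) -> C. Here that colimit is given
as a coproduct (disjoint union) of sets, so its cardinality is the
sum of the sizes of the summands.
Coproduct of sets with sizes: 6 + 4 + 5 + 11 + 11 + 6 + 7
= 50

50


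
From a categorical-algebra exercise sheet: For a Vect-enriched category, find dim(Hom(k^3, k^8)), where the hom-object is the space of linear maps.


In Vect-enriched categories, Hom(k^n, k^m) is the space of m x n matrices.
dim(Hom(k^3, k^8)) = 8 * 3 = 24

24


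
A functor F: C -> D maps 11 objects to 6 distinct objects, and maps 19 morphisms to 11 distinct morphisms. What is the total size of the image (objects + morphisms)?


The image of F consists of distinct objects and distinct morphisms.
|Im(F)| on objects = 6
|Im(F)| on morphisms = 11
Total image cardinality = 6 + 11 = 17

17
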